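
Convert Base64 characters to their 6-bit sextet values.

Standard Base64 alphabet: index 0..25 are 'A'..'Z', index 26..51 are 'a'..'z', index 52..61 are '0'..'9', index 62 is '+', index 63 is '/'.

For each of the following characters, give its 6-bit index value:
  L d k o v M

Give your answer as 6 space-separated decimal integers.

'L': A..Z range, ord('L') − ord('A') = 11
'd': a..z range, 26 + ord('d') − ord('a') = 29
'k': a..z range, 26 + ord('k') − ord('a') = 36
'o': a..z range, 26 + ord('o') − ord('a') = 40
'v': a..z range, 26 + ord('v') − ord('a') = 47
'M': A..Z range, ord('M') − ord('A') = 12

Answer: 11 29 36 40 47 12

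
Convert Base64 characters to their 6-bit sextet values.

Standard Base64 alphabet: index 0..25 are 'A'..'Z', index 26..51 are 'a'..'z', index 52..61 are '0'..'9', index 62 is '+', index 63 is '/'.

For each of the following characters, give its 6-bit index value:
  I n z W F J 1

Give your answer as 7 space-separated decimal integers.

Answer: 8 39 51 22 5 9 53

Derivation:
'I': A..Z range, ord('I') − ord('A') = 8
'n': a..z range, 26 + ord('n') − ord('a') = 39
'z': a..z range, 26 + ord('z') − ord('a') = 51
'W': A..Z range, ord('W') − ord('A') = 22
'F': A..Z range, ord('F') − ord('A') = 5
'J': A..Z range, ord('J') − ord('A') = 9
'1': 0..9 range, 52 + ord('1') − ord('0') = 53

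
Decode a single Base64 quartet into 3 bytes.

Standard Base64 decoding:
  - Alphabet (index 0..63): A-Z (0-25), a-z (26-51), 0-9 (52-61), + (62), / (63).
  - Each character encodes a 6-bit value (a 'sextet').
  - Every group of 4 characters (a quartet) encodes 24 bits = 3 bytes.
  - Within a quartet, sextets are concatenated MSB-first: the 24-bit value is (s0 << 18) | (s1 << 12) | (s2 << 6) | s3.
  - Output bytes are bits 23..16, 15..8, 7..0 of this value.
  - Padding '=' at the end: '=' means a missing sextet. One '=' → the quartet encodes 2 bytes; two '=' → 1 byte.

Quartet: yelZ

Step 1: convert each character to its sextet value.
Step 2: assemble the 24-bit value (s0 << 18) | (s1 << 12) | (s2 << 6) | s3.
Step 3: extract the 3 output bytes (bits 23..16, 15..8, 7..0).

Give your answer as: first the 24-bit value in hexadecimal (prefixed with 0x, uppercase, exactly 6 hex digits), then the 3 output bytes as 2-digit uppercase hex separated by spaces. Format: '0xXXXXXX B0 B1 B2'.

Answer: 0xC9E959 C9 E9 59

Derivation:
Sextets: y=50, e=30, l=37, Z=25
24-bit: (50<<18) | (30<<12) | (37<<6) | 25
      = 0xC80000 | 0x01E000 | 0x000940 | 0x000019
      = 0xC9E959
Bytes: (v>>16)&0xFF=C9, (v>>8)&0xFF=E9, v&0xFF=59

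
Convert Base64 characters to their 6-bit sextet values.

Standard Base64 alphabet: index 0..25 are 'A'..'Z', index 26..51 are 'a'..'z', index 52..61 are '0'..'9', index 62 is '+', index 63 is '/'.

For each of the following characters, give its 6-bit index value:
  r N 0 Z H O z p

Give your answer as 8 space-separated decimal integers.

'r': a..z range, 26 + ord('r') − ord('a') = 43
'N': A..Z range, ord('N') − ord('A') = 13
'0': 0..9 range, 52 + ord('0') − ord('0') = 52
'Z': A..Z range, ord('Z') − ord('A') = 25
'H': A..Z range, ord('H') − ord('A') = 7
'O': A..Z range, ord('O') − ord('A') = 14
'z': a..z range, 26 + ord('z') − ord('a') = 51
'p': a..z range, 26 + ord('p') − ord('a') = 41

Answer: 43 13 52 25 7 14 51 41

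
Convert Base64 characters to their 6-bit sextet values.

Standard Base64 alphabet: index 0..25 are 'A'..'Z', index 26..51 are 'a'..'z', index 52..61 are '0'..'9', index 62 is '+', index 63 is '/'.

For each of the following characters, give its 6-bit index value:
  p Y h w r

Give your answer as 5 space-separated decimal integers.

Answer: 41 24 33 48 43

Derivation:
'p': a..z range, 26 + ord('p') − ord('a') = 41
'Y': A..Z range, ord('Y') − ord('A') = 24
'h': a..z range, 26 + ord('h') − ord('a') = 33
'w': a..z range, 26 + ord('w') − ord('a') = 48
'r': a..z range, 26 + ord('r') − ord('a') = 43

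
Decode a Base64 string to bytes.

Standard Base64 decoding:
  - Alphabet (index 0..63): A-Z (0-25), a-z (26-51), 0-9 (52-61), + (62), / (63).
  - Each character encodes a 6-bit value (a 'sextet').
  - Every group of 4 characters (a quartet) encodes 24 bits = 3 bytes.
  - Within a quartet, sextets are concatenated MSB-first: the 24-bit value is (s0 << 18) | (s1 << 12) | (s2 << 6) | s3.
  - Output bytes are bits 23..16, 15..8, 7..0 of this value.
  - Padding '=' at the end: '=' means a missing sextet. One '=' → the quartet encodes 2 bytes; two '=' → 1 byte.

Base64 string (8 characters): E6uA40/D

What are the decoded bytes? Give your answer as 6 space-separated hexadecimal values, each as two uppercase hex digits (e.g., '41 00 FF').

After char 0 ('E'=4): chars_in_quartet=1 acc=0x4 bytes_emitted=0
After char 1 ('6'=58): chars_in_quartet=2 acc=0x13A bytes_emitted=0
After char 2 ('u'=46): chars_in_quartet=3 acc=0x4EAE bytes_emitted=0
After char 3 ('A'=0): chars_in_quartet=4 acc=0x13AB80 -> emit 13 AB 80, reset; bytes_emitted=3
After char 4 ('4'=56): chars_in_quartet=1 acc=0x38 bytes_emitted=3
After char 5 ('0'=52): chars_in_quartet=2 acc=0xE34 bytes_emitted=3
After char 6 ('/'=63): chars_in_quartet=3 acc=0x38D3F bytes_emitted=3
After char 7 ('D'=3): chars_in_quartet=4 acc=0xE34FC3 -> emit E3 4F C3, reset; bytes_emitted=6

Answer: 13 AB 80 E3 4F C3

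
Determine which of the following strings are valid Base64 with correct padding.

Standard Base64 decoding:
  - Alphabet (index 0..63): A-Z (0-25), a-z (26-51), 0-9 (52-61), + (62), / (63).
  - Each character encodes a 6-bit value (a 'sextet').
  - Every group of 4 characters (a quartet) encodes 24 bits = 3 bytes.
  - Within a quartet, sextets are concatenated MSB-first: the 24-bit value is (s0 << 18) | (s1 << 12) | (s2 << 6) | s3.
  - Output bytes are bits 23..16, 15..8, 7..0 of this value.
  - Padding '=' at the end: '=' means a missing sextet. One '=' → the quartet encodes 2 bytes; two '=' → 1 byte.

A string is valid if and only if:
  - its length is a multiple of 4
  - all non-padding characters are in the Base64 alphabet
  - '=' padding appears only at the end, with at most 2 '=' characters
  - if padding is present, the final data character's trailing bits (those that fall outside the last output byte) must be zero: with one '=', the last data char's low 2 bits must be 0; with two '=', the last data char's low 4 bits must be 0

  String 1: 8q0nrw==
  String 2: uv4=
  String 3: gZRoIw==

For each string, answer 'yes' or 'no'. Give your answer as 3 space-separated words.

Answer: yes yes yes

Derivation:
String 1: '8q0nrw==' → valid
String 2: 'uv4=' → valid
String 3: 'gZRoIw==' → valid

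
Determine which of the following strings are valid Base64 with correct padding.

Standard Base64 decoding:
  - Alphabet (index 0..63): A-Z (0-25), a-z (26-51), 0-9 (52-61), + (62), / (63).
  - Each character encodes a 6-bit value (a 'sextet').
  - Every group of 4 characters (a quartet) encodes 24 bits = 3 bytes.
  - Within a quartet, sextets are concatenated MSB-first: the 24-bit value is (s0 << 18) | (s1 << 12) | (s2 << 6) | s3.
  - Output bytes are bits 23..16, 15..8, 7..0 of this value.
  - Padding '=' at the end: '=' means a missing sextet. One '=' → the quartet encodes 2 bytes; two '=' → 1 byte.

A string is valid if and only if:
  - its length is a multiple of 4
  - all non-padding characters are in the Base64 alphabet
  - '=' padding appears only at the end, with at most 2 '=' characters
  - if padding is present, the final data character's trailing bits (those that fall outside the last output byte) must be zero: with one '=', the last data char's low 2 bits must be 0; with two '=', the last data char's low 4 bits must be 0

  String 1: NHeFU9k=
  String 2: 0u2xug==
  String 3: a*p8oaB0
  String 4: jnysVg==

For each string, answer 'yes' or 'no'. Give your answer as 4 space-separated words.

Answer: yes yes no yes

Derivation:
String 1: 'NHeFU9k=' → valid
String 2: '0u2xug==' → valid
String 3: 'a*p8oaB0' → invalid (bad char(s): ['*'])
String 4: 'jnysVg==' → valid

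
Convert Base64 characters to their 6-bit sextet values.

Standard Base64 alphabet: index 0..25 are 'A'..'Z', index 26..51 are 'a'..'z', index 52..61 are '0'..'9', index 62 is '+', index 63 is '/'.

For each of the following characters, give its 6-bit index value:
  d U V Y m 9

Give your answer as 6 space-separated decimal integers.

Answer: 29 20 21 24 38 61

Derivation:
'd': a..z range, 26 + ord('d') − ord('a') = 29
'U': A..Z range, ord('U') − ord('A') = 20
'V': A..Z range, ord('V') − ord('A') = 21
'Y': A..Z range, ord('Y') − ord('A') = 24
'm': a..z range, 26 + ord('m') − ord('a') = 38
'9': 0..9 range, 52 + ord('9') − ord('0') = 61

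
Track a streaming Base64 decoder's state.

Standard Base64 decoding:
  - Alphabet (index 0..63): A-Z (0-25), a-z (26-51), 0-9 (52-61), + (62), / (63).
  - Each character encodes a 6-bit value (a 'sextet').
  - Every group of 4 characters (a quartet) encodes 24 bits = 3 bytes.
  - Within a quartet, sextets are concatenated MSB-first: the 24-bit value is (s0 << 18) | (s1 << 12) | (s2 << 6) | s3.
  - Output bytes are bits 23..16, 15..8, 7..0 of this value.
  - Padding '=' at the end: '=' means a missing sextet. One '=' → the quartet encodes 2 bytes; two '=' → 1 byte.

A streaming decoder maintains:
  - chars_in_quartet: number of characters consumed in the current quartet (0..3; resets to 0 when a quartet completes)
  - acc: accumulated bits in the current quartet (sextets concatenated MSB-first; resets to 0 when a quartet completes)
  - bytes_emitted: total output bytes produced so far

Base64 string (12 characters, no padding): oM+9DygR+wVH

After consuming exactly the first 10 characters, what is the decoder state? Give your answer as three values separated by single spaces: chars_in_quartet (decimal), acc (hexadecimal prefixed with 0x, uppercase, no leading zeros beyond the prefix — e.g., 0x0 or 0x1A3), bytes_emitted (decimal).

Answer: 2 0xFB0 6

Derivation:
After char 0 ('o'=40): chars_in_quartet=1 acc=0x28 bytes_emitted=0
After char 1 ('M'=12): chars_in_quartet=2 acc=0xA0C bytes_emitted=0
After char 2 ('+'=62): chars_in_quartet=3 acc=0x2833E bytes_emitted=0
After char 3 ('9'=61): chars_in_quartet=4 acc=0xA0CFBD -> emit A0 CF BD, reset; bytes_emitted=3
After char 4 ('D'=3): chars_in_quartet=1 acc=0x3 bytes_emitted=3
After char 5 ('y'=50): chars_in_quartet=2 acc=0xF2 bytes_emitted=3
After char 6 ('g'=32): chars_in_quartet=3 acc=0x3CA0 bytes_emitted=3
After char 7 ('R'=17): chars_in_quartet=4 acc=0xF2811 -> emit 0F 28 11, reset; bytes_emitted=6
After char 8 ('+'=62): chars_in_quartet=1 acc=0x3E bytes_emitted=6
After char 9 ('w'=48): chars_in_quartet=2 acc=0xFB0 bytes_emitted=6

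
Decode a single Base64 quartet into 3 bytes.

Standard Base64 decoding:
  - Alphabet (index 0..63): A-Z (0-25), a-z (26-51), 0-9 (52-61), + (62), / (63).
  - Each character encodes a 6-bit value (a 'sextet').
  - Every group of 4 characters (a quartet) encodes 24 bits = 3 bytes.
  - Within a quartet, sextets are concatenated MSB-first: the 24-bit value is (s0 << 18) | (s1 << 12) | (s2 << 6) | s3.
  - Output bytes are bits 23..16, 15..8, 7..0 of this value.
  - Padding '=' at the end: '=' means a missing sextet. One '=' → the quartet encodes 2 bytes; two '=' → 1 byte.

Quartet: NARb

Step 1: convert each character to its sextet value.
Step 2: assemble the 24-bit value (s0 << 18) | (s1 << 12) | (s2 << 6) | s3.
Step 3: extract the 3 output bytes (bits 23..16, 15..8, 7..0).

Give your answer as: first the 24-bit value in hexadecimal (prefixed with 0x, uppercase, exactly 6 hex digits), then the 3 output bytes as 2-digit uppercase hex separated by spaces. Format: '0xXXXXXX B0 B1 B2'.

Sextets: N=13, A=0, R=17, b=27
24-bit: (13<<18) | (0<<12) | (17<<6) | 27
      = 0x340000 | 0x000000 | 0x000440 | 0x00001B
      = 0x34045B
Bytes: (v>>16)&0xFF=34, (v>>8)&0xFF=04, v&0xFF=5B

Answer: 0x34045B 34 04 5B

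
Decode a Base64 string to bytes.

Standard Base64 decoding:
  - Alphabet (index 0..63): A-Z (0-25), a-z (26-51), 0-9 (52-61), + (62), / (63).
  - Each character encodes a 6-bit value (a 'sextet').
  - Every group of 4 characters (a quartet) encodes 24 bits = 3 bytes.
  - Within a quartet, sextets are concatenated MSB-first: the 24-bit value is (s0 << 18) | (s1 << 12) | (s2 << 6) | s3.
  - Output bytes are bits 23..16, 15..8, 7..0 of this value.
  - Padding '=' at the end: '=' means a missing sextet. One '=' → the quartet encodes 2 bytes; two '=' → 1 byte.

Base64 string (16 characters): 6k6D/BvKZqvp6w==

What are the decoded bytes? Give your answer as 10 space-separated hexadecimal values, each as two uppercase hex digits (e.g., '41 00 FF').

Answer: EA 4E 83 FC 1B CA 66 AB E9 EB

Derivation:
After char 0 ('6'=58): chars_in_quartet=1 acc=0x3A bytes_emitted=0
After char 1 ('k'=36): chars_in_quartet=2 acc=0xEA4 bytes_emitted=0
After char 2 ('6'=58): chars_in_quartet=3 acc=0x3A93A bytes_emitted=0
After char 3 ('D'=3): chars_in_quartet=4 acc=0xEA4E83 -> emit EA 4E 83, reset; bytes_emitted=3
After char 4 ('/'=63): chars_in_quartet=1 acc=0x3F bytes_emitted=3
After char 5 ('B'=1): chars_in_quartet=2 acc=0xFC1 bytes_emitted=3
After char 6 ('v'=47): chars_in_quartet=3 acc=0x3F06F bytes_emitted=3
After char 7 ('K'=10): chars_in_quartet=4 acc=0xFC1BCA -> emit FC 1B CA, reset; bytes_emitted=6
After char 8 ('Z'=25): chars_in_quartet=1 acc=0x19 bytes_emitted=6
After char 9 ('q'=42): chars_in_quartet=2 acc=0x66A bytes_emitted=6
After char 10 ('v'=47): chars_in_quartet=3 acc=0x19AAF bytes_emitted=6
After char 11 ('p'=41): chars_in_quartet=4 acc=0x66ABE9 -> emit 66 AB E9, reset; bytes_emitted=9
After char 12 ('6'=58): chars_in_quartet=1 acc=0x3A bytes_emitted=9
After char 13 ('w'=48): chars_in_quartet=2 acc=0xEB0 bytes_emitted=9
Padding '==': partial quartet acc=0xEB0 -> emit EB; bytes_emitted=10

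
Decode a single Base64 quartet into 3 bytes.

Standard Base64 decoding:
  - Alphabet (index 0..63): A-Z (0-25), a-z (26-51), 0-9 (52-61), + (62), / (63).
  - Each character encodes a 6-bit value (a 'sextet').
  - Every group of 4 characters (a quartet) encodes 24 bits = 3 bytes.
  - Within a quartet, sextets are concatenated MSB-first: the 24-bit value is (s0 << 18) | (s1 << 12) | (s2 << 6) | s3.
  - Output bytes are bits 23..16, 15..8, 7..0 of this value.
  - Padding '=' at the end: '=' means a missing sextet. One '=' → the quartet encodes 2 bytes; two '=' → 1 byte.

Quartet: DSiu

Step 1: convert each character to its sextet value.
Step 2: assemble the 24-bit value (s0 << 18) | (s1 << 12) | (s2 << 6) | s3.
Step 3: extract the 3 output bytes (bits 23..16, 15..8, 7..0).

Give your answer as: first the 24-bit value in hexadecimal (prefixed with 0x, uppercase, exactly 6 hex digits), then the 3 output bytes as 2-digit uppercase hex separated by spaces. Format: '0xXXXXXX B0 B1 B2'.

Answer: 0x0D28AE 0D 28 AE

Derivation:
Sextets: D=3, S=18, i=34, u=46
24-bit: (3<<18) | (18<<12) | (34<<6) | 46
      = 0x0C0000 | 0x012000 | 0x000880 | 0x00002E
      = 0x0D28AE
Bytes: (v>>16)&0xFF=0D, (v>>8)&0xFF=28, v&0xFF=AE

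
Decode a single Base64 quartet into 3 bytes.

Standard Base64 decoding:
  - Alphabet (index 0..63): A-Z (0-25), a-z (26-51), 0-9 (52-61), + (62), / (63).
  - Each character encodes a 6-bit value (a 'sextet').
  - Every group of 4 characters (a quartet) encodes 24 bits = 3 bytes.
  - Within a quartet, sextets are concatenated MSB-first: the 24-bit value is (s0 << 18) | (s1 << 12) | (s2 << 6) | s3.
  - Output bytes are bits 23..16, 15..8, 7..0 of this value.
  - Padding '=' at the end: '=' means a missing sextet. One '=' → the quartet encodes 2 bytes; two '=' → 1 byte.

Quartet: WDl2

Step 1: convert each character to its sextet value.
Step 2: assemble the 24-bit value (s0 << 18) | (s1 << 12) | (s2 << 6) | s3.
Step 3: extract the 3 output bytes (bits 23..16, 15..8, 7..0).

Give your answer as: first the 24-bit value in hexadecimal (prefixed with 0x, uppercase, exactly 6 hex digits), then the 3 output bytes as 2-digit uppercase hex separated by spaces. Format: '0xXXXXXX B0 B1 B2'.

Answer: 0x583976 58 39 76

Derivation:
Sextets: W=22, D=3, l=37, 2=54
24-bit: (22<<18) | (3<<12) | (37<<6) | 54
      = 0x580000 | 0x003000 | 0x000940 | 0x000036
      = 0x583976
Bytes: (v>>16)&0xFF=58, (v>>8)&0xFF=39, v&0xFF=76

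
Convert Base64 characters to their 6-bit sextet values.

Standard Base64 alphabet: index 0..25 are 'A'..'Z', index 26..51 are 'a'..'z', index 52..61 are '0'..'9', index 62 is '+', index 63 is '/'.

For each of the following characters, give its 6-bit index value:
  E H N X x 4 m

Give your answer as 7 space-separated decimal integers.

Answer: 4 7 13 23 49 56 38

Derivation:
'E': A..Z range, ord('E') − ord('A') = 4
'H': A..Z range, ord('H') − ord('A') = 7
'N': A..Z range, ord('N') − ord('A') = 13
'X': A..Z range, ord('X') − ord('A') = 23
'x': a..z range, 26 + ord('x') − ord('a') = 49
'4': 0..9 range, 52 + ord('4') − ord('0') = 56
'm': a..z range, 26 + ord('m') − ord('a') = 38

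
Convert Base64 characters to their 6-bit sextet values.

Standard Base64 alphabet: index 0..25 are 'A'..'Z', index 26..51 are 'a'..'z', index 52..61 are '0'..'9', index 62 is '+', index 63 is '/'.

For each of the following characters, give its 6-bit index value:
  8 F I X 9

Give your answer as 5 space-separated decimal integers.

'8': 0..9 range, 52 + ord('8') − ord('0') = 60
'F': A..Z range, ord('F') − ord('A') = 5
'I': A..Z range, ord('I') − ord('A') = 8
'X': A..Z range, ord('X') − ord('A') = 23
'9': 0..9 range, 52 + ord('9') − ord('0') = 61

Answer: 60 5 8 23 61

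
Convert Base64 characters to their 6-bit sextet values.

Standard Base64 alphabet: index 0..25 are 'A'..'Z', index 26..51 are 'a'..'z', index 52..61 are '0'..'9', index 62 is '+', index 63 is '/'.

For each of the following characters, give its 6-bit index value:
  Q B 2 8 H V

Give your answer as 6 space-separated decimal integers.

Answer: 16 1 54 60 7 21

Derivation:
'Q': A..Z range, ord('Q') − ord('A') = 16
'B': A..Z range, ord('B') − ord('A') = 1
'2': 0..9 range, 52 + ord('2') − ord('0') = 54
'8': 0..9 range, 52 + ord('8') − ord('0') = 60
'H': A..Z range, ord('H') − ord('A') = 7
'V': A..Z range, ord('V') − ord('A') = 21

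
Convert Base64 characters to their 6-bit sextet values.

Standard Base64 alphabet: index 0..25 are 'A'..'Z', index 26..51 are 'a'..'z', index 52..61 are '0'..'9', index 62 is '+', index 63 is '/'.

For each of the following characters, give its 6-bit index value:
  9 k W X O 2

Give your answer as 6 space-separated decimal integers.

Answer: 61 36 22 23 14 54

Derivation:
'9': 0..9 range, 52 + ord('9') − ord('0') = 61
'k': a..z range, 26 + ord('k') − ord('a') = 36
'W': A..Z range, ord('W') − ord('A') = 22
'X': A..Z range, ord('X') − ord('A') = 23
'O': A..Z range, ord('O') − ord('A') = 14
'2': 0..9 range, 52 + ord('2') − ord('0') = 54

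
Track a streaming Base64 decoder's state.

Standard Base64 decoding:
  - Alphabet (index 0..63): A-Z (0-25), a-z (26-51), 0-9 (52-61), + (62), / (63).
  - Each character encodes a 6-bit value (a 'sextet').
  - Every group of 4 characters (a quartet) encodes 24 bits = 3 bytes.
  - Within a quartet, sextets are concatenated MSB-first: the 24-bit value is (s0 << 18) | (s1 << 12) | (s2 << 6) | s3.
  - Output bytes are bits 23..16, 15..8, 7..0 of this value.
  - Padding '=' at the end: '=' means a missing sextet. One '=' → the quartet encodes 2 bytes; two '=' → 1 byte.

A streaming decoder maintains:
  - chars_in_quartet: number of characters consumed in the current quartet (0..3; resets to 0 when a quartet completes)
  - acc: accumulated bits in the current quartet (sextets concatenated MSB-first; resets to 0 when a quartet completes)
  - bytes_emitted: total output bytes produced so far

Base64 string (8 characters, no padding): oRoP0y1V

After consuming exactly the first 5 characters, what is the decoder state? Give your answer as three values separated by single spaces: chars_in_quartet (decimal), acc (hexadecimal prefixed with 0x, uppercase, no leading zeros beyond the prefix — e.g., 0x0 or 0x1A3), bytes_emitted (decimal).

After char 0 ('o'=40): chars_in_quartet=1 acc=0x28 bytes_emitted=0
After char 1 ('R'=17): chars_in_quartet=2 acc=0xA11 bytes_emitted=0
After char 2 ('o'=40): chars_in_quartet=3 acc=0x28468 bytes_emitted=0
After char 3 ('P'=15): chars_in_quartet=4 acc=0xA11A0F -> emit A1 1A 0F, reset; bytes_emitted=3
After char 4 ('0'=52): chars_in_quartet=1 acc=0x34 bytes_emitted=3

Answer: 1 0x34 3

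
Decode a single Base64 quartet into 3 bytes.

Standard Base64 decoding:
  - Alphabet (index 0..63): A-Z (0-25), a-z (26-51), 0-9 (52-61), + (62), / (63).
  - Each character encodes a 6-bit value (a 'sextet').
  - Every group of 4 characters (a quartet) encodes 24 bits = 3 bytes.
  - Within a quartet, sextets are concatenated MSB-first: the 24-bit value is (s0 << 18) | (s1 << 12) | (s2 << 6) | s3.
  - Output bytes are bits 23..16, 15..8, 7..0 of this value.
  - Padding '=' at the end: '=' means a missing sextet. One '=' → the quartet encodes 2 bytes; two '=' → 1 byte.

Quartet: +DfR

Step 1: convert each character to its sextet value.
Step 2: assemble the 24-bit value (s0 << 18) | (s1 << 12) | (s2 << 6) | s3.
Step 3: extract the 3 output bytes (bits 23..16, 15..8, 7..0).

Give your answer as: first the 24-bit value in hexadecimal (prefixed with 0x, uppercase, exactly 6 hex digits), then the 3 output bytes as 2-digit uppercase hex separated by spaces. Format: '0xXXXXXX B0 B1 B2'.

Sextets: +=62, D=3, f=31, R=17
24-bit: (62<<18) | (3<<12) | (31<<6) | 17
      = 0xF80000 | 0x003000 | 0x0007C0 | 0x000011
      = 0xF837D1
Bytes: (v>>16)&0xFF=F8, (v>>8)&0xFF=37, v&0xFF=D1

Answer: 0xF837D1 F8 37 D1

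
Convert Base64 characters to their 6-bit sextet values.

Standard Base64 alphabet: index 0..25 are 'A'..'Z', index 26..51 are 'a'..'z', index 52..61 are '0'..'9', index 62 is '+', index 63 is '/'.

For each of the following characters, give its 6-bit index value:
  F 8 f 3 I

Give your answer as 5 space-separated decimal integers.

Answer: 5 60 31 55 8

Derivation:
'F': A..Z range, ord('F') − ord('A') = 5
'8': 0..9 range, 52 + ord('8') − ord('0') = 60
'f': a..z range, 26 + ord('f') − ord('a') = 31
'3': 0..9 range, 52 + ord('3') − ord('0') = 55
'I': A..Z range, ord('I') − ord('A') = 8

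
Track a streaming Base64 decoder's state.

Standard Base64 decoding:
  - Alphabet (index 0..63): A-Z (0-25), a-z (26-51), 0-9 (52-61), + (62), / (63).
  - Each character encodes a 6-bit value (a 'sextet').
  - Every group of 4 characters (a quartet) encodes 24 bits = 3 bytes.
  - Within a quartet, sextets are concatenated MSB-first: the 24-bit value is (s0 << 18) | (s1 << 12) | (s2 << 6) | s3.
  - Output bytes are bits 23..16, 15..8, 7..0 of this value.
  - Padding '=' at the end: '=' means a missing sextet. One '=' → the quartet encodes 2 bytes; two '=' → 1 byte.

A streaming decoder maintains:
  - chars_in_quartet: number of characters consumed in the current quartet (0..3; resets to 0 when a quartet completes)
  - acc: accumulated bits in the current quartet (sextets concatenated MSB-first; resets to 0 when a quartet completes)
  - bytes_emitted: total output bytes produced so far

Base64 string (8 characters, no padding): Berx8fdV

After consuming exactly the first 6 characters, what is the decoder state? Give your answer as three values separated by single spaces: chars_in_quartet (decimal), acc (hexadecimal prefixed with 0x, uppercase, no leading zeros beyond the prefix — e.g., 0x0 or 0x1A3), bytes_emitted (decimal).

After char 0 ('B'=1): chars_in_quartet=1 acc=0x1 bytes_emitted=0
After char 1 ('e'=30): chars_in_quartet=2 acc=0x5E bytes_emitted=0
After char 2 ('r'=43): chars_in_quartet=3 acc=0x17AB bytes_emitted=0
After char 3 ('x'=49): chars_in_quartet=4 acc=0x5EAF1 -> emit 05 EA F1, reset; bytes_emitted=3
After char 4 ('8'=60): chars_in_quartet=1 acc=0x3C bytes_emitted=3
After char 5 ('f'=31): chars_in_quartet=2 acc=0xF1F bytes_emitted=3

Answer: 2 0xF1F 3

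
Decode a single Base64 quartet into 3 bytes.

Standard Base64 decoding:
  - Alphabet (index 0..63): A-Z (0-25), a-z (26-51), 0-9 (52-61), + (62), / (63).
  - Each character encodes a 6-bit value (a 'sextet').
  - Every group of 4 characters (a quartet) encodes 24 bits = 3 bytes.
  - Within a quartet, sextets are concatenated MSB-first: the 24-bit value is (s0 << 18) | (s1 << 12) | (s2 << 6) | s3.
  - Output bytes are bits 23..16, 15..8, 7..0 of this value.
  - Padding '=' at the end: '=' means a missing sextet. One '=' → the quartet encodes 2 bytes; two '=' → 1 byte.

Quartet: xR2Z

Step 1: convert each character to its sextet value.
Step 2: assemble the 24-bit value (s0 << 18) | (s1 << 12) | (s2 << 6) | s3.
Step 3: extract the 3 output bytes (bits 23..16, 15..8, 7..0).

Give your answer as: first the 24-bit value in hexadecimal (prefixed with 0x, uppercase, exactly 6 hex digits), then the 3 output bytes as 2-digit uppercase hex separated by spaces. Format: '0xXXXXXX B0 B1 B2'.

Answer: 0xC51D99 C5 1D 99

Derivation:
Sextets: x=49, R=17, 2=54, Z=25
24-bit: (49<<18) | (17<<12) | (54<<6) | 25
      = 0xC40000 | 0x011000 | 0x000D80 | 0x000019
      = 0xC51D99
Bytes: (v>>16)&0xFF=C5, (v>>8)&0xFF=1D, v&0xFF=99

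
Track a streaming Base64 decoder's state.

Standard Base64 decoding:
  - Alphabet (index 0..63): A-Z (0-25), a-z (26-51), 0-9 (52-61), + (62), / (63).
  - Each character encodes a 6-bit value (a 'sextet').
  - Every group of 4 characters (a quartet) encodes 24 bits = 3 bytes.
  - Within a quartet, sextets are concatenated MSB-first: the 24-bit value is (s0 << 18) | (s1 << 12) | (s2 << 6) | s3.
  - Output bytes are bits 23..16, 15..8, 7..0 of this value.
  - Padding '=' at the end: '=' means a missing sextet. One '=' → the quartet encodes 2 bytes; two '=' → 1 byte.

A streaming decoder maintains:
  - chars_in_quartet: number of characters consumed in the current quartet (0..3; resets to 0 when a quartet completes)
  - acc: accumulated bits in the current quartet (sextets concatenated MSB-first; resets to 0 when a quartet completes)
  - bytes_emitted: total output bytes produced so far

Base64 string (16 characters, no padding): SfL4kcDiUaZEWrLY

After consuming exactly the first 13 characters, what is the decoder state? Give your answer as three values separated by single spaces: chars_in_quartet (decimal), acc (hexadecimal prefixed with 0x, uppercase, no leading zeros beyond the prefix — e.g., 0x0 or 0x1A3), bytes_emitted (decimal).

Answer: 1 0x16 9

Derivation:
After char 0 ('S'=18): chars_in_quartet=1 acc=0x12 bytes_emitted=0
After char 1 ('f'=31): chars_in_quartet=2 acc=0x49F bytes_emitted=0
After char 2 ('L'=11): chars_in_quartet=3 acc=0x127CB bytes_emitted=0
After char 3 ('4'=56): chars_in_quartet=4 acc=0x49F2F8 -> emit 49 F2 F8, reset; bytes_emitted=3
After char 4 ('k'=36): chars_in_quartet=1 acc=0x24 bytes_emitted=3
After char 5 ('c'=28): chars_in_quartet=2 acc=0x91C bytes_emitted=3
After char 6 ('D'=3): chars_in_quartet=3 acc=0x24703 bytes_emitted=3
After char 7 ('i'=34): chars_in_quartet=4 acc=0x91C0E2 -> emit 91 C0 E2, reset; bytes_emitted=6
After char 8 ('U'=20): chars_in_quartet=1 acc=0x14 bytes_emitted=6
After char 9 ('a'=26): chars_in_quartet=2 acc=0x51A bytes_emitted=6
After char 10 ('Z'=25): chars_in_quartet=3 acc=0x14699 bytes_emitted=6
After char 11 ('E'=4): chars_in_quartet=4 acc=0x51A644 -> emit 51 A6 44, reset; bytes_emitted=9
After char 12 ('W'=22): chars_in_quartet=1 acc=0x16 bytes_emitted=9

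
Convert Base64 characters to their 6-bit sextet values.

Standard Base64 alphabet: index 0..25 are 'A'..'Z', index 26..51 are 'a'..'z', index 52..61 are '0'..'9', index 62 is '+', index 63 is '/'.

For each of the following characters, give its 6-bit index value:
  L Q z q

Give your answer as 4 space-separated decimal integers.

Answer: 11 16 51 42

Derivation:
'L': A..Z range, ord('L') − ord('A') = 11
'Q': A..Z range, ord('Q') − ord('A') = 16
'z': a..z range, 26 + ord('z') − ord('a') = 51
'q': a..z range, 26 + ord('q') − ord('a') = 42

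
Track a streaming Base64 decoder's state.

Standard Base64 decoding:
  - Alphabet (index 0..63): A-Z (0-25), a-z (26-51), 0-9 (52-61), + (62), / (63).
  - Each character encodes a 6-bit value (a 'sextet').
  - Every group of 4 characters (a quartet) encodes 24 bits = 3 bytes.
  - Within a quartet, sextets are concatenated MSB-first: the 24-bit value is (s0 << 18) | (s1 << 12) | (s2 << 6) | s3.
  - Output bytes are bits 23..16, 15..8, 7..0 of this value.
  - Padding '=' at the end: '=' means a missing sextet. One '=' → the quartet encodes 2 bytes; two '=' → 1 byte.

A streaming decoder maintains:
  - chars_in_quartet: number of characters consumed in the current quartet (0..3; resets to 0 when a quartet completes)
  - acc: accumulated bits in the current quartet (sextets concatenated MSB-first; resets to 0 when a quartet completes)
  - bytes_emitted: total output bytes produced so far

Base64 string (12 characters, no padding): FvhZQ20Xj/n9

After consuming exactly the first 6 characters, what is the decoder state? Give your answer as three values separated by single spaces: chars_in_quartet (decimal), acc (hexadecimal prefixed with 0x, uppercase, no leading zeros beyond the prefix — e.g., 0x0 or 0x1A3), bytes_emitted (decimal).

After char 0 ('F'=5): chars_in_quartet=1 acc=0x5 bytes_emitted=0
After char 1 ('v'=47): chars_in_quartet=2 acc=0x16F bytes_emitted=0
After char 2 ('h'=33): chars_in_quartet=3 acc=0x5BE1 bytes_emitted=0
After char 3 ('Z'=25): chars_in_quartet=4 acc=0x16F859 -> emit 16 F8 59, reset; bytes_emitted=3
After char 4 ('Q'=16): chars_in_quartet=1 acc=0x10 bytes_emitted=3
After char 5 ('2'=54): chars_in_quartet=2 acc=0x436 bytes_emitted=3

Answer: 2 0x436 3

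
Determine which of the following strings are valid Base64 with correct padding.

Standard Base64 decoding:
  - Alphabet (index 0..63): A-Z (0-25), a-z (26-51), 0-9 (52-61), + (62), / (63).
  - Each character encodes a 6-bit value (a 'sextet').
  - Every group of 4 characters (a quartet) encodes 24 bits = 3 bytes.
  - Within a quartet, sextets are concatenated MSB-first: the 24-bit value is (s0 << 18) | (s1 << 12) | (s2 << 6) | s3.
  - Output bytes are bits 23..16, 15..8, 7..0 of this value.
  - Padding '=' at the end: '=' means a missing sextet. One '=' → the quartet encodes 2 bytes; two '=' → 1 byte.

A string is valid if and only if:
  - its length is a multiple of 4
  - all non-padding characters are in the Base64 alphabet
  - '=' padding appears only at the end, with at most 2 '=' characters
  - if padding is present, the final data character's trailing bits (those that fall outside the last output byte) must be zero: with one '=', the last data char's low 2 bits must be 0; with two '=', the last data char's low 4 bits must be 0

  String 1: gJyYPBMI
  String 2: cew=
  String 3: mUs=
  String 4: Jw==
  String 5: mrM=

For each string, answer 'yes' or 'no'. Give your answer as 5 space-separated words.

Answer: yes yes yes yes yes

Derivation:
String 1: 'gJyYPBMI' → valid
String 2: 'cew=' → valid
String 3: 'mUs=' → valid
String 4: 'Jw==' → valid
String 5: 'mrM=' → valid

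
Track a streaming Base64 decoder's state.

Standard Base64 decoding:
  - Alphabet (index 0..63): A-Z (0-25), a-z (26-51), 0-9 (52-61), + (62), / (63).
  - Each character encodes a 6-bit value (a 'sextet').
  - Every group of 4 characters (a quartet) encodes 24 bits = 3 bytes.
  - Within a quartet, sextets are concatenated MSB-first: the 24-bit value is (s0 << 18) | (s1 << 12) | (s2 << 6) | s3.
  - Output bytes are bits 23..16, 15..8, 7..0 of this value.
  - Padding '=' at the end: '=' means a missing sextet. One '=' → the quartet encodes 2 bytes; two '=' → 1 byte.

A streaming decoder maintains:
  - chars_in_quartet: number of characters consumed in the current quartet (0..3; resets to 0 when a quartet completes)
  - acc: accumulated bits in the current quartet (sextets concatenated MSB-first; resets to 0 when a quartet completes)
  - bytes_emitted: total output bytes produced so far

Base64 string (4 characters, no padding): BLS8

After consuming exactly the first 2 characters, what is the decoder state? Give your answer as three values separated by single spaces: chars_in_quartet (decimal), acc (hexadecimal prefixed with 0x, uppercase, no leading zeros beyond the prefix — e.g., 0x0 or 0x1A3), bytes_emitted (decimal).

After char 0 ('B'=1): chars_in_quartet=1 acc=0x1 bytes_emitted=0
After char 1 ('L'=11): chars_in_quartet=2 acc=0x4B bytes_emitted=0

Answer: 2 0x4B 0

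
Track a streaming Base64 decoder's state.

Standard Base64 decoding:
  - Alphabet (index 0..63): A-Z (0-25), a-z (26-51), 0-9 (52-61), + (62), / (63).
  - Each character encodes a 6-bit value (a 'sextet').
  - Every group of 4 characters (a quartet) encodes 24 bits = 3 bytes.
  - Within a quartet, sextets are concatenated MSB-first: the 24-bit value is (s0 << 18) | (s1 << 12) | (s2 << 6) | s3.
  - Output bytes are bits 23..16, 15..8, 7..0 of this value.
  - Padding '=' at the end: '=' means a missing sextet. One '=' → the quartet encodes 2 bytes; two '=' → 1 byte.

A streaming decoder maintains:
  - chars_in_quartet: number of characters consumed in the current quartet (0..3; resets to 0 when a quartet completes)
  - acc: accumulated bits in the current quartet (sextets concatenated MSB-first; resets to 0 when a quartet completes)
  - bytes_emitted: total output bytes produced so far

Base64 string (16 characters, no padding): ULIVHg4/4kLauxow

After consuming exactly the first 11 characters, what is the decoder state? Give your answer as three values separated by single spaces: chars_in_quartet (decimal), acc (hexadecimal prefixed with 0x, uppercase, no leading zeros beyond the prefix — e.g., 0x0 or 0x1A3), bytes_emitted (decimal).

After char 0 ('U'=20): chars_in_quartet=1 acc=0x14 bytes_emitted=0
After char 1 ('L'=11): chars_in_quartet=2 acc=0x50B bytes_emitted=0
After char 2 ('I'=8): chars_in_quartet=3 acc=0x142C8 bytes_emitted=0
After char 3 ('V'=21): chars_in_quartet=4 acc=0x50B215 -> emit 50 B2 15, reset; bytes_emitted=3
After char 4 ('H'=7): chars_in_quartet=1 acc=0x7 bytes_emitted=3
After char 5 ('g'=32): chars_in_quartet=2 acc=0x1E0 bytes_emitted=3
After char 6 ('4'=56): chars_in_quartet=3 acc=0x7838 bytes_emitted=3
After char 7 ('/'=63): chars_in_quartet=4 acc=0x1E0E3F -> emit 1E 0E 3F, reset; bytes_emitted=6
After char 8 ('4'=56): chars_in_quartet=1 acc=0x38 bytes_emitted=6
After char 9 ('k'=36): chars_in_quartet=2 acc=0xE24 bytes_emitted=6
After char 10 ('L'=11): chars_in_quartet=3 acc=0x3890B bytes_emitted=6

Answer: 3 0x3890B 6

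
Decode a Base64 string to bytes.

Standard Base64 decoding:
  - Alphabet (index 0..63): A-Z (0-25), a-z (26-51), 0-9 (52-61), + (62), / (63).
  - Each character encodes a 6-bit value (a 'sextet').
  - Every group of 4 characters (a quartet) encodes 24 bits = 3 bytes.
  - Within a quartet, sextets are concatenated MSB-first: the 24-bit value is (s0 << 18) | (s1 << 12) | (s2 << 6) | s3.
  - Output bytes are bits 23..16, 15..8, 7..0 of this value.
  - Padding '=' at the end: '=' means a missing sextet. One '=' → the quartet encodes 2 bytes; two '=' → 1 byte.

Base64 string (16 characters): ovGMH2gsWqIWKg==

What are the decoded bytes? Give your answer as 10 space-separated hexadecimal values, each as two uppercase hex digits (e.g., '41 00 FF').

Answer: A2 F1 8C 1F 68 2C 5A A2 16 2A

Derivation:
After char 0 ('o'=40): chars_in_quartet=1 acc=0x28 bytes_emitted=0
After char 1 ('v'=47): chars_in_quartet=2 acc=0xA2F bytes_emitted=0
After char 2 ('G'=6): chars_in_quartet=3 acc=0x28BC6 bytes_emitted=0
After char 3 ('M'=12): chars_in_quartet=4 acc=0xA2F18C -> emit A2 F1 8C, reset; bytes_emitted=3
After char 4 ('H'=7): chars_in_quartet=1 acc=0x7 bytes_emitted=3
After char 5 ('2'=54): chars_in_quartet=2 acc=0x1F6 bytes_emitted=3
After char 6 ('g'=32): chars_in_quartet=3 acc=0x7DA0 bytes_emitted=3
After char 7 ('s'=44): chars_in_quartet=4 acc=0x1F682C -> emit 1F 68 2C, reset; bytes_emitted=6
After char 8 ('W'=22): chars_in_quartet=1 acc=0x16 bytes_emitted=6
After char 9 ('q'=42): chars_in_quartet=2 acc=0x5AA bytes_emitted=6
After char 10 ('I'=8): chars_in_quartet=3 acc=0x16A88 bytes_emitted=6
After char 11 ('W'=22): chars_in_quartet=4 acc=0x5AA216 -> emit 5A A2 16, reset; bytes_emitted=9
After char 12 ('K'=10): chars_in_quartet=1 acc=0xA bytes_emitted=9
After char 13 ('g'=32): chars_in_quartet=2 acc=0x2A0 bytes_emitted=9
Padding '==': partial quartet acc=0x2A0 -> emit 2A; bytes_emitted=10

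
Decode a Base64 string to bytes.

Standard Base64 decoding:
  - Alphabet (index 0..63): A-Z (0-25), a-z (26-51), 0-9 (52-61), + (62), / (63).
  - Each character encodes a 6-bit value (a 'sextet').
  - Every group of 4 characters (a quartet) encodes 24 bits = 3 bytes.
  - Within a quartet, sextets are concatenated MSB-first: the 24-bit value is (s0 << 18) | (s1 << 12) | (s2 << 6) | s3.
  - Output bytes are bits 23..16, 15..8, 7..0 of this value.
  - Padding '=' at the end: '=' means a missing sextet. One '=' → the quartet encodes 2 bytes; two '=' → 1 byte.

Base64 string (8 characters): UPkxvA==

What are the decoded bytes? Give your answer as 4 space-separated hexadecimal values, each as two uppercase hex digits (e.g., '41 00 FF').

After char 0 ('U'=20): chars_in_quartet=1 acc=0x14 bytes_emitted=0
After char 1 ('P'=15): chars_in_quartet=2 acc=0x50F bytes_emitted=0
After char 2 ('k'=36): chars_in_quartet=3 acc=0x143E4 bytes_emitted=0
After char 3 ('x'=49): chars_in_quartet=4 acc=0x50F931 -> emit 50 F9 31, reset; bytes_emitted=3
After char 4 ('v'=47): chars_in_quartet=1 acc=0x2F bytes_emitted=3
After char 5 ('A'=0): chars_in_quartet=2 acc=0xBC0 bytes_emitted=3
Padding '==': partial quartet acc=0xBC0 -> emit BC; bytes_emitted=4

Answer: 50 F9 31 BC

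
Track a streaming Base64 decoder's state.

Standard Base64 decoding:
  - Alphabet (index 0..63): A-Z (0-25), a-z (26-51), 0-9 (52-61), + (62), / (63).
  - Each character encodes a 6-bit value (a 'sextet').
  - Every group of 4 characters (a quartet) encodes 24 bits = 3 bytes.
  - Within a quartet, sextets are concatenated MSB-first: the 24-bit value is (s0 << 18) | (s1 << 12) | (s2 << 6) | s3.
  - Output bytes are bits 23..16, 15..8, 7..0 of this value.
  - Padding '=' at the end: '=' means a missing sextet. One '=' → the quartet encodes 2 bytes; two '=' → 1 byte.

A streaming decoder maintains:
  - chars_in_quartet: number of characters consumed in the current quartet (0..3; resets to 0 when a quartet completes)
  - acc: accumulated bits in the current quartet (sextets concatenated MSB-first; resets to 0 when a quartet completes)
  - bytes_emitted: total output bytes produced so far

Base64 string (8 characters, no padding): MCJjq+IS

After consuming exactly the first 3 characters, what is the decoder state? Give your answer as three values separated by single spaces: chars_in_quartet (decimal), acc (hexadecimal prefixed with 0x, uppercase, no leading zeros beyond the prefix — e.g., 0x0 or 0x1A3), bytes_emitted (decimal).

Answer: 3 0xC089 0

Derivation:
After char 0 ('M'=12): chars_in_quartet=1 acc=0xC bytes_emitted=0
After char 1 ('C'=2): chars_in_quartet=2 acc=0x302 bytes_emitted=0
After char 2 ('J'=9): chars_in_quartet=3 acc=0xC089 bytes_emitted=0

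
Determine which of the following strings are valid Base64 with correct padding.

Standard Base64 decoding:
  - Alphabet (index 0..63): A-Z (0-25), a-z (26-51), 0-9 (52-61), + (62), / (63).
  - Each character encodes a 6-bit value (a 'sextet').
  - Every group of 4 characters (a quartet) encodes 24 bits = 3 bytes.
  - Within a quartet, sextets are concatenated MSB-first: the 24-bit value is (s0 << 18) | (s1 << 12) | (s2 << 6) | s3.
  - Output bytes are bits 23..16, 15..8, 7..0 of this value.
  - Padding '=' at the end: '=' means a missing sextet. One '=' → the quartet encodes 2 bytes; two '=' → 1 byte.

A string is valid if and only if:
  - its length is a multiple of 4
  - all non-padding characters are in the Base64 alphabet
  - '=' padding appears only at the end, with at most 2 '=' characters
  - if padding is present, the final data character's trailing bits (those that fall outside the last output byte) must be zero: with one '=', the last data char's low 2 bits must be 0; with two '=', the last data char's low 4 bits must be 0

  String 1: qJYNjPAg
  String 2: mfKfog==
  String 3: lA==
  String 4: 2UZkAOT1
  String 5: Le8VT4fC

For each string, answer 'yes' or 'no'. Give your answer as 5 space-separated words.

String 1: 'qJYNjPAg' → valid
String 2: 'mfKfog==' → valid
String 3: 'lA==' → valid
String 4: '2UZkAOT1' → valid
String 5: 'Le8VT4fC' → valid

Answer: yes yes yes yes yes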